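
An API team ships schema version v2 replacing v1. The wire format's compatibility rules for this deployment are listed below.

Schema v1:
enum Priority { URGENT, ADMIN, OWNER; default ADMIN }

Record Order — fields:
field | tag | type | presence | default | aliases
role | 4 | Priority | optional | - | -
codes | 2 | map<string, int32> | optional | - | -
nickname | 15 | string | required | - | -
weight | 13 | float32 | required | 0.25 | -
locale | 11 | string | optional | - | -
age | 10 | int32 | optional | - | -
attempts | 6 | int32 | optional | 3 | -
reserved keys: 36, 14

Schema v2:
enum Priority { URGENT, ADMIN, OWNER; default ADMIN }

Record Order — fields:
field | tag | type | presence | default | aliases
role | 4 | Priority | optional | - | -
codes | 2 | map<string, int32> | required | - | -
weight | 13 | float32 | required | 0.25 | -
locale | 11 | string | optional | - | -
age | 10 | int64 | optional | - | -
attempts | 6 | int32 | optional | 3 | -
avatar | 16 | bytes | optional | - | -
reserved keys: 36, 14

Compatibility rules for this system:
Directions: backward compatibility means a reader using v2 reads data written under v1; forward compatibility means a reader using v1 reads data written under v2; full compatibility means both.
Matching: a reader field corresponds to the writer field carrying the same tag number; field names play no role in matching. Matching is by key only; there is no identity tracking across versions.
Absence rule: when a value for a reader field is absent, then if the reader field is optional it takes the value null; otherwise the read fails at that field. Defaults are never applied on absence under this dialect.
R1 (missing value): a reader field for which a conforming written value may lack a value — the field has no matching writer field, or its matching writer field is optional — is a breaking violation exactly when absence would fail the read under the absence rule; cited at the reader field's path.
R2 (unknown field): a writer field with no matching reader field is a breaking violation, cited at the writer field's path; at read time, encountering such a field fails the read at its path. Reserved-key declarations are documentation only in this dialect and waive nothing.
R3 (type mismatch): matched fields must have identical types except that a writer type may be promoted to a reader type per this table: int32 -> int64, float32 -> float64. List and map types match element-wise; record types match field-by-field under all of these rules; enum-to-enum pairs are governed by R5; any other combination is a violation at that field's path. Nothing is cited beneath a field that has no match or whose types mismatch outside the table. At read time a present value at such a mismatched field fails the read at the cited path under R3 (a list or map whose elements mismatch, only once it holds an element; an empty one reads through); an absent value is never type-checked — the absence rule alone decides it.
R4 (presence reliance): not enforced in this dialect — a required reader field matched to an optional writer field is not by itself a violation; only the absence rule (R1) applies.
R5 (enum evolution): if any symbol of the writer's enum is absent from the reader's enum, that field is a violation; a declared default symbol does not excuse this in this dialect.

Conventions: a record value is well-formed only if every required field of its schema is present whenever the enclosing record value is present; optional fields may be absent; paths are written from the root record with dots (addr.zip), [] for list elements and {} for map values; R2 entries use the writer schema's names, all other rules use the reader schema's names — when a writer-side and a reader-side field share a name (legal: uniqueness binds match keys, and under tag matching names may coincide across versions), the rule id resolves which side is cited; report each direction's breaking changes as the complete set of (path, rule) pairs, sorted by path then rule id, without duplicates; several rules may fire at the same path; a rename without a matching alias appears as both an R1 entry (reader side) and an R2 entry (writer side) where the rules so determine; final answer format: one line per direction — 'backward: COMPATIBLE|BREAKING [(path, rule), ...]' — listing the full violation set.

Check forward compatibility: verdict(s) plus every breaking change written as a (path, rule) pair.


in Order below, arrows point writer -> reader
forward for Order (reader v1, writer v2):
  role <- role (Priority -> Priority, writer optional)
  codes <- codes (map<string, int32> -> map<string, int32>, writer required)
  nickname has no writer counterpart
  weight <- weight (float32 -> float32, writer required)
  locale <- locale (string -> string, writer optional)
  age <- age (int64 -> int32, writer optional)
  attempts <- attempts (int32 -> int32, writer optional)
  writer field avatar has no reader counterpart
  violation R3 at age
  violation R2 at avatar
  violation R1 at nickname
  => 3 violation(s): forward is BREAKING for Order
checking off the Order differences that do not matter here:
  field codes in record Order: optional changed to required -> fires only in the backward direction of Order, which is not asked here

forward: BREAKING [(age, R3), (avatar, R2), (nickname, R1)]


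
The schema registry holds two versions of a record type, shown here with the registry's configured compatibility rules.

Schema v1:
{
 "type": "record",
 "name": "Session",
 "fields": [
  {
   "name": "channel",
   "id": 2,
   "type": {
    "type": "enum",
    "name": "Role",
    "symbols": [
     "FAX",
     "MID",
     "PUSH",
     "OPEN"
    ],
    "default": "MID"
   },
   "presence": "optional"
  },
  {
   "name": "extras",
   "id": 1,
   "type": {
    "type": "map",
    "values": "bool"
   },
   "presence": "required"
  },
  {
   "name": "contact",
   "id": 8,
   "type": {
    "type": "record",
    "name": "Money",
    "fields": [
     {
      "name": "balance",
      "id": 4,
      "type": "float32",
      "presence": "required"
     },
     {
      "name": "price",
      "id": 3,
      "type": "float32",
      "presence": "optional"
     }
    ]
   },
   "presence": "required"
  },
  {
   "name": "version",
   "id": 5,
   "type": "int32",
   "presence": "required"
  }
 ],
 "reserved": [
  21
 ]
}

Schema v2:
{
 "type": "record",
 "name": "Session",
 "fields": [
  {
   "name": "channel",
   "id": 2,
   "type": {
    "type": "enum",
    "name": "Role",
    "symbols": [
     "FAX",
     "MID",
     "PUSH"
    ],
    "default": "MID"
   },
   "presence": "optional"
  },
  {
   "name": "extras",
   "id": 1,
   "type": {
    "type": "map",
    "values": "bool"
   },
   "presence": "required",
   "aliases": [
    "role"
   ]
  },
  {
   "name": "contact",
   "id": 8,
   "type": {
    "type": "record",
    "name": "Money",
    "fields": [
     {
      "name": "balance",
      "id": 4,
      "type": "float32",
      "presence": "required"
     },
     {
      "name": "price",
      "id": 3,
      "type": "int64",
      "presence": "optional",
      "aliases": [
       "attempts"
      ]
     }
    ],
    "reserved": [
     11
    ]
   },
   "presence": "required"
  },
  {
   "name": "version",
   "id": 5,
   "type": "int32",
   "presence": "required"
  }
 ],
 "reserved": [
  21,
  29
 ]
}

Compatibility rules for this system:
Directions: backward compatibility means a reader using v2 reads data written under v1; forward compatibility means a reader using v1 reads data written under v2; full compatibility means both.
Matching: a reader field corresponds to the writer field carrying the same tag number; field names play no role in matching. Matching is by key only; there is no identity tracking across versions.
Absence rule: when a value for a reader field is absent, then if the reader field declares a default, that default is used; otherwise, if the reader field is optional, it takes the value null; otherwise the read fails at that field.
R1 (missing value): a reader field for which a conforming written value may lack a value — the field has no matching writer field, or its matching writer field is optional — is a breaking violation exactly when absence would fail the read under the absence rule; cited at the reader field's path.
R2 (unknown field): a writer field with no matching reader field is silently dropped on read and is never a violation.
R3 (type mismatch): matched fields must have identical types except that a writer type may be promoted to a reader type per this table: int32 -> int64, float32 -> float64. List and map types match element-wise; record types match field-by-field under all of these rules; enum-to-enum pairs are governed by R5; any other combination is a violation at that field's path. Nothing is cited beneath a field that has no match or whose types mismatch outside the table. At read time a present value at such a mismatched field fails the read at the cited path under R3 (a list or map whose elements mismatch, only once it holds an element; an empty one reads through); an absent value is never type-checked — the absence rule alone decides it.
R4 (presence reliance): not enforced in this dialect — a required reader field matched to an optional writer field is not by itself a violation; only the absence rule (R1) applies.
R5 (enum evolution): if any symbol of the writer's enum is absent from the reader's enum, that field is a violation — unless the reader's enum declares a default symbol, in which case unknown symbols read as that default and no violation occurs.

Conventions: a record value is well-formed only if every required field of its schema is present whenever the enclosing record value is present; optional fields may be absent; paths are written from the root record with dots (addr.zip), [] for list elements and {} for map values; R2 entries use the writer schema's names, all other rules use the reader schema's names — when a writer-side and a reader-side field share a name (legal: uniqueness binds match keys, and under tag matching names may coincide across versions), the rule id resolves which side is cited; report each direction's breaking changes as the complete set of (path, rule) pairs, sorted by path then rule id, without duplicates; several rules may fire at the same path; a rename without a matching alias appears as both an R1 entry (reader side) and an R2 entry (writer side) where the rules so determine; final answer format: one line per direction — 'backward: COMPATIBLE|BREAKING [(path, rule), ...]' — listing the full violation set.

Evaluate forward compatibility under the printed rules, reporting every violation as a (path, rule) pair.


arrows below run writer -> reader for Session
forward pass over Session, reader schema v1, writer schema v2:
  writer optional, Role -> Role: reader channel maps from writer channel
  writer required, map<string, bool> -> map<string, bool>: reader extras maps from writer extras
  writer required, Money -> Money: reader contact maps from writer contact
  writer required, int32 -> int32: reader version maps from writer version
  writer required, float32 -> float32: reader contact.balance maps from writer contact.balance
  writer optional, int64 -> float32: reader contact.price maps from writer contact.price
  rule R3 violated at contact.price
  => forward verdict for Session: BREAKING, 1 violation(s)
checking off the Session differences that do not matter here:
  enum Role (field channel in record Session): symbol OPEN removed -> no rule fires on it in Session's dialect; the asked verdict holds

forward: BREAKING [(contact.price, R3)]


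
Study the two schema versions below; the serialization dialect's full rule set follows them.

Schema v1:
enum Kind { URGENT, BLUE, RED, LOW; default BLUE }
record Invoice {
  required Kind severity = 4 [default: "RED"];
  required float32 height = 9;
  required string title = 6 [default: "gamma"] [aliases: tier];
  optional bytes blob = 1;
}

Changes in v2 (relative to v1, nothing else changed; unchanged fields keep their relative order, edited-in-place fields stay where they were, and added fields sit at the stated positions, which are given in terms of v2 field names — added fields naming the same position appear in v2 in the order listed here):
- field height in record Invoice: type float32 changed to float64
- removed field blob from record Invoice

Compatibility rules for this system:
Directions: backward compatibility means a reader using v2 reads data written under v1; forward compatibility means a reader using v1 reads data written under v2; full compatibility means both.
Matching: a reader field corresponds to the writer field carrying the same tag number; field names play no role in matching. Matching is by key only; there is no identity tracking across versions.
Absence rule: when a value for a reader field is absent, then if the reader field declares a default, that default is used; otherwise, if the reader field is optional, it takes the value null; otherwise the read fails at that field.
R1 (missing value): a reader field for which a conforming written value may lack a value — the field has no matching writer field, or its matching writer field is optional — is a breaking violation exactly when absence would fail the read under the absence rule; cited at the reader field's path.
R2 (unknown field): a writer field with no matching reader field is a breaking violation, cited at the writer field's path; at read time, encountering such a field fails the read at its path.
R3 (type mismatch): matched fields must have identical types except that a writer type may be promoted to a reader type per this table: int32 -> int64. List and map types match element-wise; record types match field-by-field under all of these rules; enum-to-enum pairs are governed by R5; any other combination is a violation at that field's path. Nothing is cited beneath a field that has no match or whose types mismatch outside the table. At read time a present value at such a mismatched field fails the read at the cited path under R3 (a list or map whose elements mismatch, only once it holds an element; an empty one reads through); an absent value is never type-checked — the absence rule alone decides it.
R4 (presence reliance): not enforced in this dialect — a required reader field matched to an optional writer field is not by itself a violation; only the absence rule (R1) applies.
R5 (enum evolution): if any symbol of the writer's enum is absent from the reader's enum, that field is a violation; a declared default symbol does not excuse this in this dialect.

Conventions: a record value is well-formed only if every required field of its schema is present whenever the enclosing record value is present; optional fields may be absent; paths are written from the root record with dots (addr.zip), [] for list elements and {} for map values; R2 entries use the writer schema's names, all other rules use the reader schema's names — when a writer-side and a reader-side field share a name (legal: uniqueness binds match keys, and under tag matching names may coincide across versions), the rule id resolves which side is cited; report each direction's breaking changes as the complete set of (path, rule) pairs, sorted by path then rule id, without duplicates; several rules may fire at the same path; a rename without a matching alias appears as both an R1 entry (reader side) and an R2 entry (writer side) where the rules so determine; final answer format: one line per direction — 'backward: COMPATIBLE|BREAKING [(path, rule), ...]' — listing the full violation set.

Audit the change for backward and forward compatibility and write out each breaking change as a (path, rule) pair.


backward: BREAKING [(blob, R2), (height, R3)]; forward: BREAKING [(height, R3)]

in Invoice below, arrows point writer -> reader
backward on Invoice — v2 reading data written by v1:
  severity: Kind -> Kind, writer required; from severity
  height: float32 -> float64, writer required; from height
  title: string -> string, writer required; from title
  writer blob: unknown to reader
  rule R2 violated at blob
  rule R3 violated at height
  backward on Invoice therefore BREAKING (2)
forward on Invoice — v1 reading data written by v2:
  severity: Kind -> Kind, writer required; from severity
  height: float64 -> float32, writer required; from height
  title: string -> string, writer required; from title
  blob has no writer counterpart
  rule R3 violated at height
  forward on Invoice therefore BREAKING (1)


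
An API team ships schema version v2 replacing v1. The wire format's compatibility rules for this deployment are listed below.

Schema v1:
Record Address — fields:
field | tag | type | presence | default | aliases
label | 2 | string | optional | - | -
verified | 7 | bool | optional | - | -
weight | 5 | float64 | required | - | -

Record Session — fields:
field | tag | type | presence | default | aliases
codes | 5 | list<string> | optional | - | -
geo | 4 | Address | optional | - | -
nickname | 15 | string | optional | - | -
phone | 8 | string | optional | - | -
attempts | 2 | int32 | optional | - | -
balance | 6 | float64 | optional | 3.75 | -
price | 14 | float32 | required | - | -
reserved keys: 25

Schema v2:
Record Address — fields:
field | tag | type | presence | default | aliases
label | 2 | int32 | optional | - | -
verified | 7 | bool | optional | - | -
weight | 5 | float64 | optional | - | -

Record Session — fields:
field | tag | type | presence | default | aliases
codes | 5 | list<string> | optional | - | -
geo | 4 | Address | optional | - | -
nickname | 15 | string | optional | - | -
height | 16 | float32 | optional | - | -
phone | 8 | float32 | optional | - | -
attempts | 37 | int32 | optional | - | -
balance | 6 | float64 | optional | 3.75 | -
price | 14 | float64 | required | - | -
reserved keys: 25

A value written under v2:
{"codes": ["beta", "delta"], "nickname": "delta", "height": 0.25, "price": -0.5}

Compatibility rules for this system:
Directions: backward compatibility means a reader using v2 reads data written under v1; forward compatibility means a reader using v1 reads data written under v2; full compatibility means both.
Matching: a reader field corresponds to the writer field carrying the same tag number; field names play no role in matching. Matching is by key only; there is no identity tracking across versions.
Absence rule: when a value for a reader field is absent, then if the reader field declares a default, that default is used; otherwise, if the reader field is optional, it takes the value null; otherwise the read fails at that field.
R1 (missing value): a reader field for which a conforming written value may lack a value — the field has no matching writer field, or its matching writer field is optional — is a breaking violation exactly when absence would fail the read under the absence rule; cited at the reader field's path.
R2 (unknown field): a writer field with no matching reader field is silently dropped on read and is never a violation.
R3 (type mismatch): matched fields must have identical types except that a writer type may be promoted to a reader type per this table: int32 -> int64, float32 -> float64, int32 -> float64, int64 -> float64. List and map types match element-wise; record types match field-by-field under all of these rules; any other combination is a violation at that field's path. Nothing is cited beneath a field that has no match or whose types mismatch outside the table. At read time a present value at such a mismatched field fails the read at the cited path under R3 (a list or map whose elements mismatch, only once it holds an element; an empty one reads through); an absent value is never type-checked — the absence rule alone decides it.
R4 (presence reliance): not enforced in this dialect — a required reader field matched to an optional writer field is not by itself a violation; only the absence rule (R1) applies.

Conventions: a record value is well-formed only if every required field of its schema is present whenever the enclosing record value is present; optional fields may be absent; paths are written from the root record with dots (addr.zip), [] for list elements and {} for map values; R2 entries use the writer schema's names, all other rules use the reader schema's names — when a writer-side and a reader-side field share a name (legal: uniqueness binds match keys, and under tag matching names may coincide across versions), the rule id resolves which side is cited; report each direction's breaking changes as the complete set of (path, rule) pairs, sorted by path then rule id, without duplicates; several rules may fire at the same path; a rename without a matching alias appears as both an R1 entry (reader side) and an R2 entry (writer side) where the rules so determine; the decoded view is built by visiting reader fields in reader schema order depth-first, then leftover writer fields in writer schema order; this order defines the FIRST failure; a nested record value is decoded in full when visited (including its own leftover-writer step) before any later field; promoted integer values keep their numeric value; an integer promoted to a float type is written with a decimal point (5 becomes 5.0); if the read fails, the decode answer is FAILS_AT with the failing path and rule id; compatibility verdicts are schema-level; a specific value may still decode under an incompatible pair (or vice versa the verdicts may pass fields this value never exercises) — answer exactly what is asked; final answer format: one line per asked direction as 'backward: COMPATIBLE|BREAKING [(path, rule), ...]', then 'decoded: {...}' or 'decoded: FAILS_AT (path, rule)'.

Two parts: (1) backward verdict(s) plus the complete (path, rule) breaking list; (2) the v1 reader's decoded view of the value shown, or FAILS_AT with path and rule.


backward: BREAKING [(geo.label, R3), (phone, R3)]; decoded: FAILS_AT (price, R3)

in Session below, arrows point writer -> reader
backward analysis of Session with v2 as reader and v1 as writer:
  writer optional, list<string> -> list<string>: reader codes maps from writer codes
  writer optional, Address -> Address: reader geo maps from writer geo
  writer optional, string -> string: reader nickname maps from writer nickname
  height: no writer match
  writer optional, string -> float32: reader phone maps from writer phone
  attempts: no writer match
  writer optional, float64 -> float64: reader balance maps from writer balance
  writer required, float32 -> float64: reader price maps from writer price
  writer field attempts has no reader counterpart
  writer optional, string -> int32: reader geo.label maps from writer geo.label
  writer optional, bool -> bool: reader geo.verified maps from writer geo.verified
  writer required, float64 -> float64: reader geo.weight maps from writer geo.weight
  violation R3 at geo.label
  violation R3 at phone
  backward on Session therefore BREAKING (2)
decoding the Session value with the v1 reader:
  codes := ["beta", "delta"]
  geo := null (missing; optional => null)
  nickname := "delta"
  phone := null (missing; optional => null)
  attempts := null (missing; optional => null)
  balance := 3.75 (missing; default applied)
  read fails at price under R3
  => FAILS_AT (price, R3)
the rest of the Session diff is inert for this question:
  field attempts in record Session: tag 2 changed to 37 -> triggers nothing under Session's printed rules — same verdict
  field weight in record Address: required changed to optional -> affects forward compatibility only, which is not asked
  added field height to record Session: optional float32, tag 16 (in v2 it sits immediately before phone) -> triggers nothing under Session's printed rules — same verdict


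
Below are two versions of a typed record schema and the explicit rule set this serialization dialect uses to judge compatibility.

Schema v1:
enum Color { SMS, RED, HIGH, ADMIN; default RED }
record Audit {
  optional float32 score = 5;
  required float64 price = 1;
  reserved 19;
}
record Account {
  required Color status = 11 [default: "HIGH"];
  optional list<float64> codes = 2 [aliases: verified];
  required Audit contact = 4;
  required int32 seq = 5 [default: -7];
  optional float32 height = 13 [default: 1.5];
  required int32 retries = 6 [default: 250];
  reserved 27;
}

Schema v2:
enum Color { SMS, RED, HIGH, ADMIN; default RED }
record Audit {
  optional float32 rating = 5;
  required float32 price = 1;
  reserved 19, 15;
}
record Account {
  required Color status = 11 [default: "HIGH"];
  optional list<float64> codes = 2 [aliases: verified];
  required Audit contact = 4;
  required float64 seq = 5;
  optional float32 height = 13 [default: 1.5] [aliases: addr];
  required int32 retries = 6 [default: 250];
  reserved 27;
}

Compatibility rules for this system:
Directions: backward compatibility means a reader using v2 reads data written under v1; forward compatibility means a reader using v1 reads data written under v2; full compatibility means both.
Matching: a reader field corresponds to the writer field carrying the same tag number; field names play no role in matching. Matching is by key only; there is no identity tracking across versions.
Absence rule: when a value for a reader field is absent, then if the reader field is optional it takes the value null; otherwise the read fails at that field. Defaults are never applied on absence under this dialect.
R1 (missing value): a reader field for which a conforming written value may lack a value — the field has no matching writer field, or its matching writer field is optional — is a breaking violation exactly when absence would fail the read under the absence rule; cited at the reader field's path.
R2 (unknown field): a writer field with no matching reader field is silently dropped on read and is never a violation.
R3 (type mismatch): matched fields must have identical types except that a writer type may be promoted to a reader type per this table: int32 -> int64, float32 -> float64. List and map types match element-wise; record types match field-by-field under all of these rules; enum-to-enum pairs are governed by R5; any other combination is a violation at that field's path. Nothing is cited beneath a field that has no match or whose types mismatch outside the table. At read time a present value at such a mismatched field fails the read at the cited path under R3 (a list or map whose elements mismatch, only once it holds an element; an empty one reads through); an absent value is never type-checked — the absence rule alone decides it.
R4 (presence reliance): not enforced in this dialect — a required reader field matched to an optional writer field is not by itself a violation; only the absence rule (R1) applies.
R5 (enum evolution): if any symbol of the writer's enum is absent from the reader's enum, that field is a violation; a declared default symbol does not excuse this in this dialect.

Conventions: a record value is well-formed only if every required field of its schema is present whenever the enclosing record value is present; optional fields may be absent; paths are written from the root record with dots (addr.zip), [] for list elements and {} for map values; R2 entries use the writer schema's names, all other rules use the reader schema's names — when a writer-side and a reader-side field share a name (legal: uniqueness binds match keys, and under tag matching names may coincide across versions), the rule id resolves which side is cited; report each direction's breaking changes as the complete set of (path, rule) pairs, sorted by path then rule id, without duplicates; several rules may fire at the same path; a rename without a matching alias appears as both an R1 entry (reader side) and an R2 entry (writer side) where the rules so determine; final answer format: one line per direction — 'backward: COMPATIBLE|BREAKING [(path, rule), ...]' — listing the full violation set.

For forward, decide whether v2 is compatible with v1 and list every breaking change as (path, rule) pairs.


the writer's type comes first in each Account pair
checking forward for Account: reader v1 against writer v2:
  status: paired with writer status (Color -> Color; writer required)
  codes: paired with writer codes (list<float64> -> list<float64>; writer optional)
  contact: paired with writer contact (Audit -> Audit; writer required)
  seq: paired with writer seq (float64 -> int32; writer required)
  height: paired with writer height (float32 -> float32; writer optional)
  retries: paired with writer retries (int32 -> int32; writer required)
  contact.score: paired with writer contact.rating (float32 -> float32; writer optional)
  contact.price: paired with writer contact.price (float32 -> float64; writer required)
  breaking: (seq, R3)
  forward on Account therefore BREAKING (1)
diffs on Account not affecting the asked answer:
  field price in record Audit: type float64 changed to float32 -> its effect on Account is confined to the backward direction, not asked
  renamed field score to rating in record Audit -> inert for the asked Account verdict: nothing fires

forward: BREAKING [(seq, R3)]


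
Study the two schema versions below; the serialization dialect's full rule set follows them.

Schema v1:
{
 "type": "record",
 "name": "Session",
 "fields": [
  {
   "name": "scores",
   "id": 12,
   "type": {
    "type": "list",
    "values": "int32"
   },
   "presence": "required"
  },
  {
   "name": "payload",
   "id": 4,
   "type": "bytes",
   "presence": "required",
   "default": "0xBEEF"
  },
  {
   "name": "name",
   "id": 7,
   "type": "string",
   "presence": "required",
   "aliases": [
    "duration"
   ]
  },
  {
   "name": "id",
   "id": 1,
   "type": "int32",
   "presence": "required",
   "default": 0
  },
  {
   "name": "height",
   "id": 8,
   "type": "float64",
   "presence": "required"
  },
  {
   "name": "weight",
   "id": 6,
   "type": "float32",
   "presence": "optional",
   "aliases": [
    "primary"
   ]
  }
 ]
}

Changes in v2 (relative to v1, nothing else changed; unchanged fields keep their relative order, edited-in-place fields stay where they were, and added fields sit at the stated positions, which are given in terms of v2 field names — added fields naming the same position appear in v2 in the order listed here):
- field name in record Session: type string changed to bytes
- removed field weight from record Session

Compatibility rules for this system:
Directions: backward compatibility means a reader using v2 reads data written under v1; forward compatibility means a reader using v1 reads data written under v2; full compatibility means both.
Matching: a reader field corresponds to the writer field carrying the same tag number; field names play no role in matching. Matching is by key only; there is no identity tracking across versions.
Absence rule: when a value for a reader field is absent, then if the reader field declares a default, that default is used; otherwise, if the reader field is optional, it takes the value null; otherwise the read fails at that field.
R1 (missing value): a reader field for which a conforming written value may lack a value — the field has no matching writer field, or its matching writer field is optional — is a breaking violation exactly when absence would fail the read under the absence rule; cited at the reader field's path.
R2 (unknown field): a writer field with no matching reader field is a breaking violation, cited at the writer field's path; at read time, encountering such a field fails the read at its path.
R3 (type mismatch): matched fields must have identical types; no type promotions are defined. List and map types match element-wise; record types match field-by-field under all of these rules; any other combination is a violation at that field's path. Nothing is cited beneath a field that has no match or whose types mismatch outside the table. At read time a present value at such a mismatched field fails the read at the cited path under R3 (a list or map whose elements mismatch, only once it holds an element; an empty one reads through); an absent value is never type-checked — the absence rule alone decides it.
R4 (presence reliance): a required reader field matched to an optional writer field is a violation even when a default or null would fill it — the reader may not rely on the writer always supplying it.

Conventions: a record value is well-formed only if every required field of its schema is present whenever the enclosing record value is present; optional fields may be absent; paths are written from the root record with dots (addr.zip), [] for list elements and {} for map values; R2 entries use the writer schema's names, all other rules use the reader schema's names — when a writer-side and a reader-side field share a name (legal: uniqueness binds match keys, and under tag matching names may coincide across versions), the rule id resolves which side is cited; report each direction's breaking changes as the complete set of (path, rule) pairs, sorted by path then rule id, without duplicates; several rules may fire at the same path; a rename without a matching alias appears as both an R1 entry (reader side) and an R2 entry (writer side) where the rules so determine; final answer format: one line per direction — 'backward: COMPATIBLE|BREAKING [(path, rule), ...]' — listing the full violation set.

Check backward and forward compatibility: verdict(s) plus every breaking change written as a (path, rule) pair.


the writer's type comes first in each Session pair
checking backward for Session: reader v2 against writer v1:
  scores: paired with writer scores (list<int32> -> list<int32>; writer required)
  payload: paired with writer payload (bytes -> bytes; writer required)
  name: paired with writer name (string -> bytes; writer required)
  id: paired with writer id (int32 -> int32; writer required)
  height: paired with writer height (float64 -> float64; writer required)
  leftover writer field: weight
  R3 fires at name
  R2 fires at weight
  backward on Session therefore BREAKING (2)
checking forward for Session: reader v1 against writer v2:
  scores: paired with writer scores (list<int32> -> list<int32>; writer required)
  payload: paired with writer payload (bytes -> bytes; writer required)
  name: paired with writer name (bytes -> string; writer required)
  id: paired with writer id (int32 -> int32; writer required)
  height: paired with writer height (float64 -> float64; writer required)
  weight: no writer match
  R3 fires at name
  forward on Session therefore BREAKING (1)

backward: BREAKING [(name, R3), (weight, R2)]; forward: BREAKING [(name, R3)]


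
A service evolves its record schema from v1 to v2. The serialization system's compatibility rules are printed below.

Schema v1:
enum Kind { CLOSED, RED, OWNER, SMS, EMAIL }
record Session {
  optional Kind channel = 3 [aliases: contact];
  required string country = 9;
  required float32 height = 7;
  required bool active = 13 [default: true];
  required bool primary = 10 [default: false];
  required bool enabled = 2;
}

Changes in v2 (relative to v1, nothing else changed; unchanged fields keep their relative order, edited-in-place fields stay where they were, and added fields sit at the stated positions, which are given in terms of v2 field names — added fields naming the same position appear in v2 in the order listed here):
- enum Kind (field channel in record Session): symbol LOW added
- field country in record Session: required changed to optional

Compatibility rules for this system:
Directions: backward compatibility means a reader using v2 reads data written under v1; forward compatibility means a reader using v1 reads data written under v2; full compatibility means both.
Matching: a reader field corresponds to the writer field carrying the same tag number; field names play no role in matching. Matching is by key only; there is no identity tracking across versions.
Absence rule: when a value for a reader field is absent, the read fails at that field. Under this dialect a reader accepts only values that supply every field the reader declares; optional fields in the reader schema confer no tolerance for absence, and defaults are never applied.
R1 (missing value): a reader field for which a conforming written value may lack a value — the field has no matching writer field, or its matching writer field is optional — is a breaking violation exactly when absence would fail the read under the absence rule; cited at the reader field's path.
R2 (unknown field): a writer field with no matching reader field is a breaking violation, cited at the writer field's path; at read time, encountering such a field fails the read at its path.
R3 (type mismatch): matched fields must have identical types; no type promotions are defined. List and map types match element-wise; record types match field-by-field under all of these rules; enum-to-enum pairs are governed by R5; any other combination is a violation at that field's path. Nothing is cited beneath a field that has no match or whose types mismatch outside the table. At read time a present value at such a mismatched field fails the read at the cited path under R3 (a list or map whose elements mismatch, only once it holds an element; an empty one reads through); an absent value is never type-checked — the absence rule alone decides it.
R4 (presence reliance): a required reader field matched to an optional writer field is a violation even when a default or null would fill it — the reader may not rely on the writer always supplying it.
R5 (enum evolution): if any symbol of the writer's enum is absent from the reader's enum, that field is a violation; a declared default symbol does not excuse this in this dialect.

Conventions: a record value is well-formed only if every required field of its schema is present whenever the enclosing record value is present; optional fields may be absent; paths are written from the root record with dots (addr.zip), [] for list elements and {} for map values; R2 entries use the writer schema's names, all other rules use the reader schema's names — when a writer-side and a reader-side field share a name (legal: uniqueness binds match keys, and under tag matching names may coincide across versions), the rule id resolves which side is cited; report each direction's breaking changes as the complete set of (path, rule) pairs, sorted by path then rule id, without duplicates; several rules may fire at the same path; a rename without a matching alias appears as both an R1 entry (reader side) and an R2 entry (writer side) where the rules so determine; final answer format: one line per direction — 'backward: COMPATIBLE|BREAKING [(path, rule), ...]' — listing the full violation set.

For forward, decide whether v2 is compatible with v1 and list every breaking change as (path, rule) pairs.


forward: BREAKING [(channel, R1), (channel, R5), (country, R1), (country, R4)]

the writer's type comes first in each Session pair
forward on Session — v1 reading data written by v2:
  writer optional, Kind -> Kind: reader channel maps from writer channel
  writer optional, string -> string: reader country maps from writer country
  writer required, float32 -> float32: reader height maps from writer height
  writer required, bool -> bool: reader active maps from writer active
  writer required, bool -> bool: reader primary maps from writer primary
  writer required, bool -> bool: reader enabled maps from writer enabled
  rule R1 violated at channel
  rule R5 violated at channel
  rule R1 violated at country
  rule R4 violated at country
  => forward: BREAKING (4)


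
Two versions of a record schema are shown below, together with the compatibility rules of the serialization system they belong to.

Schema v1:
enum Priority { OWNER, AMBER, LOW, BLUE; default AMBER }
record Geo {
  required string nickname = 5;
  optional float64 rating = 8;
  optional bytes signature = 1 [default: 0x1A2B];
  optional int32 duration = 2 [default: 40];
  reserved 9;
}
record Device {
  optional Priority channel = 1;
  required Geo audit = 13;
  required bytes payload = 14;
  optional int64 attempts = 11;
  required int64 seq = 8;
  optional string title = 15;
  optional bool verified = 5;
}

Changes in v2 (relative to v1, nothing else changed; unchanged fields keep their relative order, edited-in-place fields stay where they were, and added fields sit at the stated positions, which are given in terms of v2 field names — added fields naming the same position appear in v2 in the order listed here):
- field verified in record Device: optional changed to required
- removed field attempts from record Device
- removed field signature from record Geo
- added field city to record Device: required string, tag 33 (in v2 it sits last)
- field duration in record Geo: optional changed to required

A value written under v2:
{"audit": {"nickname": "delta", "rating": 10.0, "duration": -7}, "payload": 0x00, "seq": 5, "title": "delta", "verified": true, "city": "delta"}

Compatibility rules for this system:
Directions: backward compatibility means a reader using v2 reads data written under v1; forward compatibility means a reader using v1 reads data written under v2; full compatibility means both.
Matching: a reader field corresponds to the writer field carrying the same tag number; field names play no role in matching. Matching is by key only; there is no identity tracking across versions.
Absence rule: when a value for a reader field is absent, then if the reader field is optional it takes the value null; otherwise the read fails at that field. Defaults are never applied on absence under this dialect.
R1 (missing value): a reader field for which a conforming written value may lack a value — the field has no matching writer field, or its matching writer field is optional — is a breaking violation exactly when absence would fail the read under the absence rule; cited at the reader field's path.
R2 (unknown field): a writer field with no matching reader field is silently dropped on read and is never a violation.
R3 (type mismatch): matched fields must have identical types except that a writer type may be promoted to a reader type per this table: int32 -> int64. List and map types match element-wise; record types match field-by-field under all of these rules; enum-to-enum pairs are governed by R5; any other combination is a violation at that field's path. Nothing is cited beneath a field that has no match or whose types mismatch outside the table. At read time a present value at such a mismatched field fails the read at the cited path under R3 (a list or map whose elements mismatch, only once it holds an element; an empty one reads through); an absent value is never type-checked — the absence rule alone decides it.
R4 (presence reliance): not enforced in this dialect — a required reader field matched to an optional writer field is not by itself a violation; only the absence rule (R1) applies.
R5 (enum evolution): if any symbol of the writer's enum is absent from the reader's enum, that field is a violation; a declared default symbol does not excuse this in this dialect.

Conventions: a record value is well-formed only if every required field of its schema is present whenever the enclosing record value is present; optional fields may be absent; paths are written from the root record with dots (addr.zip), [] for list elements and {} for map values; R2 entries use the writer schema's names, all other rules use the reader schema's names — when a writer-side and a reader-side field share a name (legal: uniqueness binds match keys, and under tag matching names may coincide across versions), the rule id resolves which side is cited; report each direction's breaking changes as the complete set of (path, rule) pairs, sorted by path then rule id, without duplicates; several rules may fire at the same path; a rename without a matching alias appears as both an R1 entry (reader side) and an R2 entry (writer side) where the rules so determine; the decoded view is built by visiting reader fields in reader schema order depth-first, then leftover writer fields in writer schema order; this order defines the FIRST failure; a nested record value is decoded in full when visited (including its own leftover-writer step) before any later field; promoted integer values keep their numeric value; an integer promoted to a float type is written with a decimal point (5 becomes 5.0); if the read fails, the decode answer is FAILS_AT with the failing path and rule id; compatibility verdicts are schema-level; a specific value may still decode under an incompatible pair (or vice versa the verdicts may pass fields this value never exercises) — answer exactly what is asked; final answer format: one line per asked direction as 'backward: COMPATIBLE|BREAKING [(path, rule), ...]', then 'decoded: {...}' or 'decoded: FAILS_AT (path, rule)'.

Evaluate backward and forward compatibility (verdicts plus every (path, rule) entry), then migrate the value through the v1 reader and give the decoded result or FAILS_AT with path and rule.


backward: BREAKING [(audit.duration, R1), (city, R1), (verified, R1)]; forward: COMPATIBLE []; decoded: {"channel": null, "audit": {"nickname": "delta", "rating": 10.0, "signature": null, "duration": -7}, "payload": 0x00, "attempts": null, "seq": 5, "title": "delta", "verified": true}

in Device below, arrows point writer -> reader
backward for Device (reader v2, writer v1):
  channel: Priority -> Priority, writer optional; from channel
  audit: Geo -> Geo, writer required; from audit
  payload: bytes -> bytes, writer required; from payload
  seq: int64 -> int64, writer required; from seq
  title: string -> string, writer optional; from title
  verified: bool -> bool, writer optional; from verified
  city: no writer match
  leftover writer field: attempts
  audit.nickname: string -> string, writer required; from audit.nickname
  audit.rating: float64 -> float64, writer optional; from audit.rating
  audit.duration: int32 -> int32, writer optional; from audit.duration
  leftover writer field: audit.signature
  violation R1 at audit.duration
  violation R1 at city
  violation R1 at verified
  backward on Device therefore BREAKING (3)
forward for Device (reader v1, writer v2):
  channel: Priority -> Priority, writer optional; from channel
  audit: Geo -> Geo, writer required; from audit
  payload: bytes -> bytes, writer required; from payload
  attempts: no writer match
  seq: int64 -> int64, writer required; from seq
  title: string -> string, writer optional; from title
  verified: bool -> bool, writer required; from verified
  leftover writer field: city
  audit.nickname: string -> string, writer required; from audit.nickname
  audit.rating: float64 -> float64, writer optional; from audit.rating
  audit.signature: no writer match
  audit.duration: int32 -> int32, writer required; from audit.duration
  => no violations; forward on Device: COMPATIBLE
decoding the Device value with the v1 reader:
  channel := null (not supplied -> null)
  audit.nickname := "delta"
  audit.rating := 10.0
  audit.signature := null (not supplied -> null)
  audit.duration := -7
  payload := 0x00
  attempts := null (not supplied -> null)
  seq := 5
  title := "delta"
  verified := true
  writer city: unmatched, discarded
  => decoded: {"channel": null, "audit": {"nickname": "delta", "rating": 10.0, "signature": null, "duration": -7}, "payload": 0x00, "attempts": null, "seq": 5, "title": "delta", "verified": true}
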